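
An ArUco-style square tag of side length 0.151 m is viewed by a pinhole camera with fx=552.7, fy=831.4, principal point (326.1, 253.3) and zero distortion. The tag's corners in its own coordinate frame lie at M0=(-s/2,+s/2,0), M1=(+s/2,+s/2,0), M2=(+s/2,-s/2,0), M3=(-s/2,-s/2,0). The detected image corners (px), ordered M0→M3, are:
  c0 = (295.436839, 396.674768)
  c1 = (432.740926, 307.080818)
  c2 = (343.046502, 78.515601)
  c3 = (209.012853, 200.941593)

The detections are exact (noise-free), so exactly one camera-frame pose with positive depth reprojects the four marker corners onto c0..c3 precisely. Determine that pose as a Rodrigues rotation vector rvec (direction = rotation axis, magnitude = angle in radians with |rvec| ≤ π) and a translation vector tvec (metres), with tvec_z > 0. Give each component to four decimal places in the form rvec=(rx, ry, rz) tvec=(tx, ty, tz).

rvec=(0.3031, 0.3691, -0.5070) tvec=(-0.0081, -0.0007, 0.4960)

Intrinsics K: fx=552.7, fy=831.4, cx=326.1, cy=253.3
Marker side s = 0.151 m; corners in marker frame (Z=0):
  M0 = (-0.0755, +0.0755, 0)
  M1 = (+0.0755, +0.0755, 0)
  M2 = (+0.0755, -0.0755, 0)
  M3 = (-0.0755, -0.0755, 0)
Detected image corners:
  c0 = (295.436839, 396.674768) px
  c1 = (432.740926, 307.080818) px
  c2 = (343.046502, 78.515601) px
  c3 = (209.012853, 200.941593) px
Planar DLT: solve 8×8 A·h = b for H (H[2,2]=1):
  H  [+631.81120 +704.68005 +317.05638]
  H  [-903.95045 +1491.95491 +252.19871]
  H  [-0.83413 +0.38177 +1.00000]
B = K⁻¹H; ‖b₁‖=2.015942, ‖b₂‖=2.015942; λ = 2/(‖b₁‖+‖b₂‖) = 0.496046, sign → tz>0 ⇒ λ=+0.496046
r₁ = λ·B[:,0] = (+0.81117,-0.41327,-0.41377); r₂ = λ·B[:,1] = (+0.52071,+0.83246,+0.18937)
r₃ = r₁×r₂ = (+0.26618,-0.36907,+0.89047); SVD([r₁ r₂ r₃]) → R = UVᵀ:
  R  [+0.81117 +0.52071 +0.26618]
  R  [-0.41327 +0.83246 -0.36907]
  R  [-0.41377 +0.18937 +0.89047]
t = (-0.00812, -0.00066, +0.49605) m
tr R = 2.534107; θ = arccos((tr R − 1)/2) = 0.696561 rad = 39.910°
axis k = ((R−Rᵀ)₃₂, (R−Rᵀ)₁₃, (R−Rᵀ)₂₁) / (2 sinθ) = (+0.435208, +0.529898, -0.727876)
rvec = θ·k = (+0.303149, +0.369106, -0.507009)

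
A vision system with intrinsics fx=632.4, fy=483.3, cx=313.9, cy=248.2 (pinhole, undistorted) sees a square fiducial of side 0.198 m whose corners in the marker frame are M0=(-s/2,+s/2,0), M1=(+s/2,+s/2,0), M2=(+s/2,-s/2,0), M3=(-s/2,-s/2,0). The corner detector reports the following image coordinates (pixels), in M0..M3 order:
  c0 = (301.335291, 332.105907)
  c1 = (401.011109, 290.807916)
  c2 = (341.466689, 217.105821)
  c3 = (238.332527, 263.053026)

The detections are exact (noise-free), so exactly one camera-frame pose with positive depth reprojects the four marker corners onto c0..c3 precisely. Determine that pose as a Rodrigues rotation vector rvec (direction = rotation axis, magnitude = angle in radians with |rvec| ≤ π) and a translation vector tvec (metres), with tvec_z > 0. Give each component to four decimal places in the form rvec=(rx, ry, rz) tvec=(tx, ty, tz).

Intrinsics K: fx=632.4, fy=483.3, cx=313.9, cy=248.2
Marker side s = 0.198 m; corners in marker frame (Z=0):
  M0 = (-0.0990, +0.0990, 0)
  M1 = (+0.0990, +0.0990, 0)
  M2 = (+0.0990, -0.0990, 0)
  M3 = (-0.0990, -0.0990, 0)
Detected image corners:
  c0 = (301.335291, 332.105907) px
  c1 = (401.011109, 290.807916) px
  c2 = (341.466689, 217.105821) px
  c3 = (238.332527, 263.053026) px
Planar DLT: solve 8×8 A·h = b for H (H[2,2]=1):
  H  [+459.54618 +396.45619 +320.53819]
  H  [-265.05340 +435.02446 +277.07828]
  H  [-0.16337 +0.27096 +1.00000]
B = K⁻¹H; ‖b₁‖=0.946018, ‖b₂‖=0.946018; λ = 2/(‖b₁‖+‖b₂‖) = 1.057062, sign → tz>0 ⇒ λ=+1.057062
r₁ = λ·B[:,0] = (+0.85385,-0.49103,-0.17269); r₂ = λ·B[:,1] = (+0.52051,+0.80438,+0.28642)
r₃ = r₁×r₂ = (-0.00173,-0.33445,+0.94241); SVD([r₁ r₂ r₃]) → R = UVᵀ:
  R  [+0.85385 +0.52051 -0.00173]
  R  [-0.49103 +0.80438 -0.33445]
  R  [-0.17269 +0.28642 +0.94241]
t = (+0.01110, +0.06316, +1.05706) m
tr R = 2.600648; θ = arccos((tr R − 1)/2) = 0.642961 rad = 36.839°
axis k = ((R−Rᵀ)₃₂, (R−Rᵀ)₁₃, (R−Rᵀ)₂₁) / (2 sinθ) = (+0.517765, +0.142570, -0.843560)
rvec = θ·k = (+0.332903, +0.091667, -0.542376)

rvec=(0.3329, 0.0917, -0.5424) tvec=(0.0111, 0.0632, 1.0571)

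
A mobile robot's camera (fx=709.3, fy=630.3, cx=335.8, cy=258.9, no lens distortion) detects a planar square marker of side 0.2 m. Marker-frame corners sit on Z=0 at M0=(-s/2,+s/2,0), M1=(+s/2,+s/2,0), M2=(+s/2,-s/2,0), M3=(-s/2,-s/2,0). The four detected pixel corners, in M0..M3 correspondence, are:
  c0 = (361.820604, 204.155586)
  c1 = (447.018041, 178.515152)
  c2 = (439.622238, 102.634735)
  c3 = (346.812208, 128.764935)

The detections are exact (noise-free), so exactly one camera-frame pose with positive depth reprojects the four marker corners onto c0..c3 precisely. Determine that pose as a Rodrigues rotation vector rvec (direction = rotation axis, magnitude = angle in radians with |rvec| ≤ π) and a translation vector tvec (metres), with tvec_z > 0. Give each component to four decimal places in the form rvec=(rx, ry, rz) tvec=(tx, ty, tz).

Intrinsics K: fx=709.3, fy=630.3, cx=335.8, cy=258.9
Marker side s = 0.2 m; corners in marker frame (Z=0):
  M0 = (-0.1000, +0.1000, 0)
  M1 = (+0.1000, +0.1000, 0)
  M2 = (+0.1000, -0.1000, 0)
  M3 = (-0.1000, -0.1000, 0)
Detected image corners:
  c0 = (361.820604, 204.155586) px
  c1 = (447.018041, 178.515152) px
  c2 = (439.622238, 102.634735) px
  c3 = (346.812208, 128.764935) px
Planar DLT: solve 8×8 A·h = b for H (H[2,2]=1):
  H  [+487.81228 +220.87430 +399.53640]
  H  [-112.60009 +441.73233 +154.94146]
  H  [+0.10928 +0.41390 +1.00000]
B = K⁻¹H; ‖b₁‖=0.682941, ‖b₂‖=0.682941; λ = 2/(‖b₁‖+‖b₂‖) = 1.464256, sign → tz>0 ⇒ λ=+1.464256
r₁ = λ·B[:,0] = (+0.93127,-0.32731,+0.16001); r₂ = λ·B[:,1] = (+0.16904,+0.77725,+0.60606)
r₃ = r₁×r₂ = (-0.32273,-0.53736,+0.77916); SVD([r₁ r₂ r₃]) → R = UVᵀ:
  R  [+0.93127 +0.16904 -0.32273]
  R  [-0.32731 +0.77725 -0.53736]
  R  [+0.16001 +0.60606 +0.77916]
t = (+0.13158, -0.24151, +1.46426) m
tr R = 2.487682; θ = arccos((tr R − 1)/2) = 0.731997 rad = 41.940°
axis k = ((R−Rᵀ)₃₂, (R−Rᵀ)₁₃, (R−Rᵀ)₂₁) / (2 sinθ) = (+0.855394, -0.361141, -0.371321)
rvec = θ·k = (+0.626146, -0.264354, -0.271806)

rvec=(0.6261, -0.2644, -0.2718) tvec=(0.1316, -0.2415, 1.4643)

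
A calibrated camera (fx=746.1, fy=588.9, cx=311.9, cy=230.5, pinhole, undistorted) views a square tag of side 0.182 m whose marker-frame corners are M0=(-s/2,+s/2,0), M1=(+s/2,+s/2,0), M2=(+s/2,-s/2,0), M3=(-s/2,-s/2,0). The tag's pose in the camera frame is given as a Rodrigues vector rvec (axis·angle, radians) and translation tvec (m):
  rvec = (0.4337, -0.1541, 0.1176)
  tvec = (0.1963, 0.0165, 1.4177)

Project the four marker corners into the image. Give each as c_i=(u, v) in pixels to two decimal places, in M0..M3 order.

Intrinsics K: fx=746.1, fy=588.9, cx=311.9, cy=230.5
Marker side s = 0.182 m; corners in marker frame (Z=0):
  M0 = (-0.0910, +0.0910, 0)
  M1 = (+0.0910, +0.0910, 0)
  M2 = (+0.0910, -0.0910, 0)
  M3 = (-0.0910, -0.0910, 0)
rvec = (0.4337, -0.1541, 0.1176), |rvec| = θ = 0.47505 rad = 27.218°
Rodrigues: sinθ=0.45738, 1−cosθ=0.11073; R = I + sinθ·[k]× + (1−cosθ)·[k]×²:
    [+0.98156 -0.14602 -0.12334]
    [+0.08043 +0.90092 -0.42646]
    [+0.17339 +0.40868 +0.89606]
t = (0.1963, 0.0165, 1.4177) m
M0: Pc = R·M0+t = (+0.09369, +0.09116, +1.43911); u = 746.1·(+0.09369)/1.43911 + 311.9 = 360.4732, v = 588.9·(+0.09116)/1.43911 + 230.5 = 267.8055
M1: Pc = R·M1+t = (+0.27233, +0.10580, +1.47067); u = 746.1·(+0.27233)/1.47067 + 311.9 = 450.0608, v = 588.9·(+0.10580)/1.47067 + 230.5 = 272.8668
M2: Pc = R·M2+t = (+0.29891, -0.05816, +1.39629); u = 746.1·(+0.29891)/1.39629 + 311.9 = 471.6210, v = 588.9·(-0.05816)/1.39629 + 230.5 = 205.9685
M3: Pc = R·M3+t = (+0.12027, -0.07280, +1.36473); u = 746.1·(+0.12027)/1.36473 + 311.9 = 377.6493, v = 588.9·(-0.07280)/1.36473 + 230.5 = 199.0844

c0=(360.47, 267.81) c1=(450.06, 272.87) c2=(471.62, 205.97) c3=(377.65, 199.08)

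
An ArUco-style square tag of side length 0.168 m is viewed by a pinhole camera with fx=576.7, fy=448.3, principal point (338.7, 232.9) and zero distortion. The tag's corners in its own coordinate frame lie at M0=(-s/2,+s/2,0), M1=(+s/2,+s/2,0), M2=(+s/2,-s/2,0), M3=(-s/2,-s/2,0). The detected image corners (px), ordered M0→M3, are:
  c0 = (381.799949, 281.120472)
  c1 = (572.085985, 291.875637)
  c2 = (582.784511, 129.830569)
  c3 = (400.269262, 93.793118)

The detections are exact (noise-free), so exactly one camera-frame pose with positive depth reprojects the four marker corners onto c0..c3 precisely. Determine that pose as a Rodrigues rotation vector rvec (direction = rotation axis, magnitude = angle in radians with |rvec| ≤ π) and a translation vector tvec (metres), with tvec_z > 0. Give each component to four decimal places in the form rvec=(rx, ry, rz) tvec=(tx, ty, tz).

rvec=(-0.0595, -0.3929, 0.0967) tvec=(0.1133, -0.0327, 0.4282)

Intrinsics K: fx=576.7, fy=448.3, cx=338.7, cy=232.9
Marker side s = 0.168 m; corners in marker frame (Z=0):
  M0 = (-0.0840, +0.0840, 0)
  M1 = (+0.0840, +0.0840, 0)
  M2 = (+0.0840, -0.0840, 0)
  M3 = (-0.0840, -0.0840, 0)
Detected image corners:
  c0 = (381.799949, 281.120472) px
  c1 = (572.085985, 291.875637) px
  c2 = (582.784511, 129.830569) px
  c3 = (400.269262, 93.793118) px
Planar DLT: solve 8×8 A·h = b for H (H[2,2]=1):
  H  [+1537.94260 -171.70392 +491.27647]
  H  [+316.73466 +998.57955 +198.71269]
  H  [+0.88544 -0.17887 +1.00000]
B = K⁻¹H; ‖b₁‖=2.335253, ‖b₂‖=2.335253; λ = 2/(‖b₁‖+‖b₂‖) = 0.428219, sign → tz>0 ⇒ λ=+0.428219
r₁ = λ·B[:,0] = (+0.91929,+0.10556,+0.37916); r₂ = λ·B[:,1] = (-0.08251,+0.99364,-0.07660)
r₃ = r₁×r₂ = (-0.38484,+0.03913,+0.92215); SVD([r₁ r₂ r₃]) → R = UVᵀ:
  R  [+0.91929 -0.08251 -0.38484]
  R  [+0.10556 +0.99364 +0.03913]
  R  [+0.37916 -0.07660 +0.92215]
t = (+0.11329, -0.03266, +0.42822) m
tr R = 2.835085; θ = arccos((tr R − 1)/2) = 0.408941 rad = 23.431°
axis k = ((R−Rᵀ)₃₂, (R−Rᵀ)₁₃, (R−Rᵀ)₂₁) / (2 sinθ) = (-0.145514, -0.960676, +0.236491)
rvec = θ·k = (-0.059507, -0.392860, +0.096711)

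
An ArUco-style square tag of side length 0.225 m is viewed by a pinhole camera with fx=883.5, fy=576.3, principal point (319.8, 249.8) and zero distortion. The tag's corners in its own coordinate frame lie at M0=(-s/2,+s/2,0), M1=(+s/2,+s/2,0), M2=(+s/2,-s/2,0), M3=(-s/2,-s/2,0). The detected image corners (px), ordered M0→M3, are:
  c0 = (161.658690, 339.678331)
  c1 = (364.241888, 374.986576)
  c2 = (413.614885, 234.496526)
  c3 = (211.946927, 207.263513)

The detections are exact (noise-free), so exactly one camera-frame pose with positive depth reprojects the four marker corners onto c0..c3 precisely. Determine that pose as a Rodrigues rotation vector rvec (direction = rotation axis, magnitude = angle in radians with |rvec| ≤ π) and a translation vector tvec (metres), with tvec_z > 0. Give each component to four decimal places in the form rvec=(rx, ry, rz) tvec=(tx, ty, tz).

Intrinsics K: fx=883.5, fy=576.3, cx=319.8, cy=249.8
Marker side s = 0.225 m; corners in marker frame (Z=0):
  M0 = (-0.1125, +0.1125, 0)
  M1 = (+0.1125, +0.1125, 0)
  M2 = (+0.1125, -0.1125, 0)
  M3 = (-0.1125, -0.1125, 0)
Detected image corners:
  c0 = (161.658690, 339.678331) px
  c1 = (364.241888, 374.986576) px
  c2 = (413.614885, 234.496526) px
  c3 = (211.946927, 207.263513) px
Planar DLT: solve 8×8 A·h = b for H (H[2,2]=1):
  H  [+827.90825 -244.67681 +285.31014]
  H  [+68.10551 +582.71027 +288.05871]
  H  [-0.24459 -0.08042 +1.00000]
B = K⁻¹H; ‖b₁‖=1.077947, ‖b₂‖=1.077947; λ = 2/(‖b₁‖+‖b₂‖) = 0.927690, sign → tz>0 ⇒ λ=+0.927690
r₁ = λ·B[:,0] = (+0.95145,+0.20798,-0.22690); r₂ = λ·B[:,1] = (-0.22991,+0.97035,-0.07461)
r₃ = r₁×r₂ = (+0.20466,+0.12315,+0.97106); SVD([r₁ r₂ r₃]) → R = UVᵀ:
  R  [+0.95145 -0.22991 +0.20466]
  R  [+0.20798 +0.97035 +0.12315]
  R  [-0.22690 -0.07461 +0.97106]
t = (-0.03621, +0.06159, +0.92769) m
tr R = 2.892853; θ = arccos((tr R − 1)/2) = 0.328812 rad = 18.840°
axis k = ((R−Rᵀ)₃₂, (R−Rᵀ)₁₃, (R−Rᵀ)₂₁) / (2 sinθ) = (-0.306211, +0.668221, +0.678023)
rvec = θ·k = (-0.100686, +0.219719, +0.222942)

rvec=(-0.1007, 0.2197, 0.2229) tvec=(-0.0362, 0.0616, 0.9277)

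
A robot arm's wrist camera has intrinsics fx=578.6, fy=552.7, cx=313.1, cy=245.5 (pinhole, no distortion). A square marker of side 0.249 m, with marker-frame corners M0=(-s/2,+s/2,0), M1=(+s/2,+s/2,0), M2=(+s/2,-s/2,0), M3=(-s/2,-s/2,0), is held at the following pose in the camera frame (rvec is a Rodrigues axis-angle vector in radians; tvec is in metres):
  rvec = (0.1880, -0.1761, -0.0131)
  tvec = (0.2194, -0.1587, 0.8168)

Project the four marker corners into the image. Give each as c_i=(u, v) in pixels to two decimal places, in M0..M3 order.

Intrinsics K: fx=578.6, fy=552.7, cx=313.1, cy=245.5
Marker side s = 0.249 m; corners in marker frame (Z=0):
  M0 = (-0.1245, +0.1245, 0)
  M1 = (+0.1245, +0.1245, 0)
  M2 = (+0.1245, -0.1245, 0)
  M3 = (-0.1245, -0.1245, 0)
rvec = (0.1880, -0.1761, -0.0131), |rvec| = θ = 0.25793 rad = 14.778°
Rodrigues: sinθ=0.25508, 1−cosθ=0.03308; R = I + sinθ·[k]× + (1−cosθ)·[k]×²:
    [+0.98449 -0.00351 -0.17538]
    [-0.02942 +0.98234 -0.18478]
    [+0.17293 +0.18707 +0.96701]
t = (0.2194, -0.1587, 0.8168) m
M0: Pc = R·M0+t = (+0.09639, -0.03274, +0.81856); u = 578.6·(+0.09639)/0.81856 + 313.1 = 381.2360, v = 552.7·(-0.03274)/0.81856 + 245.5 = 223.3962
M1: Pc = R·M1+t = (+0.34153, -0.04006, +0.86162); u = 578.6·(+0.34153)/0.86162 + 313.1 = 542.4483, v = 552.7·(-0.04006)/0.86162 + 245.5 = 219.8022
M2: Pc = R·M2+t = (+0.34241, -0.28466, +0.81504); u = 578.6·(+0.34241)/0.81504 + 313.1 = 556.1756, v = 552.7·(-0.28466)/0.81504 + 245.5 = 52.4619
M3: Pc = R·M3+t = (+0.09727, -0.27734, +0.77198); u = 578.6·(+0.09727)/0.77198 + 313.1 = 386.0017, v = 552.7·(-0.27734)/0.77198 + 245.5 = 46.9389

c0=(381.24, 223.40) c1=(542.45, 219.80) c2=(556.18, 52.46) c3=(386.00, 46.94)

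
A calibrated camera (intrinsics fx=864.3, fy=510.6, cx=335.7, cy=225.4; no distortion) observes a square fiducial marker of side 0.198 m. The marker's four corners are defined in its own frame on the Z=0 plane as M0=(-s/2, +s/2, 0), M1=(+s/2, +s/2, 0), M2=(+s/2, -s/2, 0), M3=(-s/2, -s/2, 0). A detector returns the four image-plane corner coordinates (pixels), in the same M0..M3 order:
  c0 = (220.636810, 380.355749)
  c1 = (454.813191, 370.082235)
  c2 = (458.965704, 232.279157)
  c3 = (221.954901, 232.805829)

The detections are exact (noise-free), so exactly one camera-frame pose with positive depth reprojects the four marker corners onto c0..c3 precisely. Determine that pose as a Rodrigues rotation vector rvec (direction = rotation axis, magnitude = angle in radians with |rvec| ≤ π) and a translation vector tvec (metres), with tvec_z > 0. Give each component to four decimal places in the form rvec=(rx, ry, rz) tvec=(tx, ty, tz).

rvec=(0.0468, -0.2470, 0.0056) tvec=(0.0061, 0.1087, 0.7037)

Intrinsics K: fx=864.3, fy=510.6, cx=335.7, cy=225.4
Marker side s = 0.198 m; corners in marker frame (Z=0):
  M0 = (-0.0990, +0.0990, 0)
  M1 = (+0.0990, +0.0990, 0)
  M2 = (+0.0990, -0.0990, 0)
  M3 = (-0.0990, -0.0990, 0)
Detected image corners:
  c0 = (220.636810, 380.355749) px
  c1 = (454.813191, 370.082235) px
  c2 = (458.965704, 232.279157) px
  c3 = (221.954901, 232.805829) px
Planar DLT: solve 8×8 A·h = b for H (H[2,2]=1):
  H  [+1307.64661 +7.91124 +343.13608]
  H  [+78.15959 +739.43218 +304.24549]
  H  [+0.34747 +0.06480 +1.00000]
B = K⁻¹H; ‖b₁‖=1.421128, ‖b₂‖=1.421128; λ = 2/(‖b₁‖+‖b₂‖) = 0.703667, sign → tz>0 ⇒ λ=+0.703667
r₁ = λ·B[:,0] = (+0.96965,-0.00022,+0.24451); r₂ = λ·B[:,1] = (-0.01127,+0.99890,+0.04560)
r₃ = r₁×r₂ = (-0.24425,-0.04697,+0.96858); SVD([r₁ r₂ r₃]) → R = UVᵀ:
  R  [+0.96965 -0.01127 -0.24425]
  R  [-0.00022 +0.99890 -0.04697]
  R  [+0.24451 +0.04560 +0.96858]
t = (+0.00605, +0.10866, +0.70367) m
tr R = 2.937119; θ = arccos((tr R − 1)/2) = 0.251422 rad = 14.405°
axis k = ((R−Rᵀ)₃₂, (R−Rᵀ)₁₃, (R−Rᵀ)₂₁) / (2 sinθ) = (+0.186031, -0.982293, +0.022202)
rvec = θ·k = (+0.046772, -0.246970, +0.005582)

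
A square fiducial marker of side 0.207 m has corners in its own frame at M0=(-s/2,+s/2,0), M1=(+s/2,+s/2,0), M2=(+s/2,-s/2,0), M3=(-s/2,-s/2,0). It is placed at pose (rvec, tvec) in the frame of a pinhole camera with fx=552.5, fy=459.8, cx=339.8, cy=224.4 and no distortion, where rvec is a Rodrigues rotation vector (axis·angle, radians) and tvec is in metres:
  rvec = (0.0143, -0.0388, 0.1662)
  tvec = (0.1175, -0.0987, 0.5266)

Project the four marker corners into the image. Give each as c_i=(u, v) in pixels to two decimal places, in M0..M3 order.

c0=(338.07, 212.35) c1=(550.00, 242.08) c2=(586.68, 64.93) c3=(374.40, 32.26)

Intrinsics K: fx=552.5, fy=459.8, cx=339.8, cy=224.4
Marker side s = 0.207 m; corners in marker frame (Z=0):
  M0 = (-0.1035, +0.1035, 0)
  M1 = (+0.1035, +0.1035, 0)
  M2 = (+0.1035, -0.1035, 0)
  M3 = (-0.1035, -0.1035, 0)
rvec = (0.0143, -0.0388, 0.1662), |rvec| = θ = 0.17127 rad = 9.813°
Rodrigues: sinθ=0.17043, 1−cosθ=0.01463; R = I + sinθ·[k]× + (1−cosθ)·[k]×²:
    [+0.98547 -0.16567 -0.03743]
    [+0.16511 +0.98612 -0.01745]
    [+0.03980 +0.01101 +0.99915]
t = (0.1175, -0.0987, 0.5266) m
M0: Pc = R·M0+t = (-0.00164, -0.01373, +0.52362); u = 552.5·(-0.00164)/0.52362 + 339.8 = 338.0667, v = 459.8·(-0.01373)/0.52362 + 224.4 = 212.3473
M1: Pc = R·M1+t = (+0.20235, +0.02045, +0.53186); u = 552.5·(+0.20235)/0.53186 + 339.8 = 550.0030, v = 459.8·(+0.02045)/0.53186 + 224.4 = 242.0815
M2: Pc = R·M2+t = (+0.23664, -0.18367, +0.52958); u = 552.5·(+0.23664)/0.52958 + 339.8 = 586.6850, v = 459.8·(-0.18367)/0.52958 + 224.4 = 64.9271
M3: Pc = R·M3+t = (+0.03265, -0.21785, +0.52134); u = 552.5·(+0.03265)/0.52134 + 339.8 = 374.4014, v = 459.8·(-0.21785)/0.52134 + 224.4 = 32.2636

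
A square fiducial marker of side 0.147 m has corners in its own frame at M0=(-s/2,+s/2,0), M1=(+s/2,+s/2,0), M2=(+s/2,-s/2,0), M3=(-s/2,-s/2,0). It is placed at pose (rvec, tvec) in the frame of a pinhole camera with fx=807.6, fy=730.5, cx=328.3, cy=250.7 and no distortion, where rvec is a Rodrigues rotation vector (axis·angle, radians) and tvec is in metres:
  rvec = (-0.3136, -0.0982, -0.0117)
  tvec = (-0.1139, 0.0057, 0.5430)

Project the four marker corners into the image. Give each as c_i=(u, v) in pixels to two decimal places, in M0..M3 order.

c0=(37.04, 357.94) c1=(268.93, 355.77) c2=(268.07, 169.16) c3=(54.93, 166.33)

Intrinsics K: fx=807.6, fy=730.5, cx=328.3, cy=250.7
Marker side s = 0.147 m; corners in marker frame (Z=0):
  M0 = (-0.0735, +0.0735, 0)
  M1 = (+0.0735, +0.0735, 0)
  M2 = (+0.0735, -0.0735, 0)
  M3 = (-0.0735, -0.0735, 0)
rvec = (-0.3136, -0.0982, -0.0117), |rvec| = θ = 0.32882 rad = 18.840°
Rodrigues: sinθ=0.32293, 1−cosθ=0.05358; R = I + sinθ·[k]× + (1−cosθ)·[k]×²:
    [+0.99515 +0.02675 -0.09462]
    [+0.00377 +0.95120 +0.30855]
    [+0.09826 -0.30741 +0.94649]
t = (-0.1139, 0.0057, 0.5430) m
M0: Pc = R·M0+t = (-0.18508, +0.07534, +0.51318); u = 807.6·(-0.18508)/0.51318 + 328.3 = 37.0421, v = 730.5·(+0.07534)/0.51318 + 250.7 = 357.9387
M1: Pc = R·M1+t = (-0.03879, +0.07589, +0.52763); u = 807.6·(-0.03879)/0.52763 + 328.3 = 268.9269, v = 730.5·(+0.07589)/0.52763 + 250.7 = 355.7701
M2: Pc = R·M2+t = (-0.04272, -0.06394, +0.57282); u = 807.6·(-0.04272)/0.57282 + 328.3 = 268.0669, v = 730.5·(-0.06394)/0.57282 + 250.7 = 169.1636
M3: Pc = R·M3+t = (-0.18901, -0.06449, +0.55837); u = 807.6·(-0.18901)/0.55837 + 328.3 = 54.9263, v = 730.5·(-0.06449)/0.55837 + 250.7 = 166.3295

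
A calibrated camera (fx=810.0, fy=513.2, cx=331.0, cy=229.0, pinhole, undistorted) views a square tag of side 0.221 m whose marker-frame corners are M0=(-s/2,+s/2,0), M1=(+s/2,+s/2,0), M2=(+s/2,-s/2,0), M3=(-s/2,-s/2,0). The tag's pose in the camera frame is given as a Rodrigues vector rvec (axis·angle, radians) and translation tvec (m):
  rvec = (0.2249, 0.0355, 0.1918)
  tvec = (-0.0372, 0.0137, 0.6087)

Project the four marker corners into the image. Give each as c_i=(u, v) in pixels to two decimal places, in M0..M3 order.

Intrinsics K: fx=810.0, fy=513.2, cx=331.0, cy=229.0
Marker side s = 0.221 m; corners in marker frame (Z=0):
  M0 = (-0.1105, +0.1105, 0)
  M1 = (+0.1105, +0.1105, 0)
  M2 = (+0.1105, -0.1105, 0)
  M3 = (-0.1105, -0.1105, 0)
rvec = (0.2249, 0.0355, 0.1918), |rvec| = θ = 0.29770 rad = 17.057°
Rodrigues: sinθ=0.29333, 1−cosθ=0.04399; R = I + sinθ·[k]× + (1−cosθ)·[k]×²:
    [+0.98112 -0.18502 +0.05639]
    [+0.19294 +0.95664 -0.21821]
    [-0.01357 +0.22497 +0.97427]
t = (-0.0372, 0.0137, 0.6087) m
M0: Pc = R·M0+t = (-0.16606, +0.09809, +0.63506); u = 810.0·(-0.16606)/0.63506 + 331.0 = 119.1979, v = 513.2·(+0.09809)/0.63506 + 229.0 = 308.2666
M1: Pc = R·M1+t = (+0.05077, +0.14073, +0.63206); u = 810.0·(+0.05077)/0.63206 + 331.0 = 396.0617, v = 513.2·(+0.14073)/0.63206 + 229.0 = 343.2643
M2: Pc = R·M2+t = (+0.09166, -0.07069, +0.58234); u = 810.0·(+0.09166)/0.58234 + 331.0 = 458.4901, v = 513.2·(-0.07069)/0.58234 + 229.0 = 166.7044
M3: Pc = R·M3+t = (-0.12517, -0.11333, +0.58534); u = 810.0·(-0.12517)/0.58534 + 331.0 = 157.7897, v = 513.2·(-0.11333)/0.58534 + 229.0 = 129.6385

c0=(119.20, 308.27) c1=(396.06, 343.26) c2=(458.49, 166.70) c3=(157.79, 129.64)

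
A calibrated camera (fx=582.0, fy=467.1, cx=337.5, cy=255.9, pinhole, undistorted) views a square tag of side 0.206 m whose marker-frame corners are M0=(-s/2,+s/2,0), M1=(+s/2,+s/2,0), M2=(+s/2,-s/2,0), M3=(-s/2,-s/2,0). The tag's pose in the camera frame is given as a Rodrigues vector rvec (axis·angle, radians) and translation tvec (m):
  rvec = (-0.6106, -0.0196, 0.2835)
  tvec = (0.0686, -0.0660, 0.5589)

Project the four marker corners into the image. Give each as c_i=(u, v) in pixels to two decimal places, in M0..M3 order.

Intrinsics K: fx=582.0, fy=467.1, cx=337.5, cy=255.9
Marker side s = 0.206 m; corners in marker frame (Z=0):
  M0 = (-0.1030, +0.1030, 0)
  M1 = (+0.1030, +0.1030, 0)
  M2 = (+0.1030, -0.1030, 0)
  M3 = (-0.1030, -0.1030, 0)
rvec = (-0.6106, -0.0196, 0.2835), |rvec| = θ = 0.67349 rad = 38.588°
Rodrigues: sinθ=0.62372, 1−cosθ=0.21835; R = I + sinθ·[k]× + (1−cosθ)·[k]×²:
    [+0.96113 -0.25679 -0.10148]
    [+0.26831 +0.78183 +0.56280]
    [-0.06518 -0.56815 +0.82034]
t = (0.0686, -0.0660, 0.5589) m
M0: Pc = R·M0+t = (-0.05685, -0.01311, +0.50709); u = 582.0·(-0.05685)/0.50709 + 337.5 = 272.2580, v = 467.1·(-0.01311)/0.50709 + 255.9 = 243.8268
M1: Pc = R·M1+t = (+0.14115, +0.04216, +0.49367); u = 582.0·(+0.14115)/0.49367 + 337.5 = 503.9024, v = 467.1·(+0.04216)/0.49367 + 255.9 = 295.7957
M2: Pc = R·M2+t = (+0.19405, -0.11889, +0.61071); u = 582.0·(+0.19405)/0.61071 + 337.5 = 522.4240, v = 467.1·(-0.11889)/0.61071 + 255.9 = 164.9644
M3: Pc = R·M3+t = (-0.00395, -0.17416, +0.62413); u = 582.0·(-0.00395)/0.62413 + 337.5 = 333.8197, v = 467.1·(-0.17416)/0.62413 + 255.9 = 125.5553

c0=(272.26, 243.83) c1=(503.90, 295.80) c2=(522.42, 164.96) c3=(333.82, 125.56)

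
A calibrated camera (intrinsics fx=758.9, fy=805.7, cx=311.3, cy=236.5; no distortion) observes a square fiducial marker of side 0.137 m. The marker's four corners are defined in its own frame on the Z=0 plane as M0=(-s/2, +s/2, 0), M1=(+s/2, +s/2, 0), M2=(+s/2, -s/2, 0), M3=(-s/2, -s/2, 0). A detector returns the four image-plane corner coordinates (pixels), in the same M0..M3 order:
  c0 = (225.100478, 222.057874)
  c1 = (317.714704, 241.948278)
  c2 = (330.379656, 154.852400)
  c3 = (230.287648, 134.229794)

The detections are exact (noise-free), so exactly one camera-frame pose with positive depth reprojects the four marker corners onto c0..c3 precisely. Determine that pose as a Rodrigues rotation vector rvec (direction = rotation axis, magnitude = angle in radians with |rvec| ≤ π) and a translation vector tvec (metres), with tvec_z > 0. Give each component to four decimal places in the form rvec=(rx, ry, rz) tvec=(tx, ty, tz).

rvec=(0.6230, 0.1326, 0.1696) tvec=(-0.0497, -0.0609, 1.0529)

Intrinsics K: fx=758.9, fy=805.7, cx=311.3, cy=236.5
Marker side s = 0.137 m; corners in marker frame (Z=0):
  M0 = (-0.0685, +0.0685, 0)
  M1 = (+0.0685, +0.0685, 0)
  M2 = (+0.0685, -0.0685, 0)
  M3 = (-0.0685, -0.0685, 0)
Detected image corners:
  c0 = (225.100478, 222.057874) px
  c1 = (317.714704, 241.948278) px
  c2 = (330.379656, 154.852400) px
  c3 = (230.287648, 134.229794) px
Planar DLT: solve 8×8 A·h = b for H (H[2,2]=1):
  H  [+683.33004 +89.49674 +275.47293]
  H  [+134.83593 +743.87717 +189.90238]
  H  [-0.06862 +0.56013 +1.00000]
B = K⁻¹H; ‖b₁‖=0.949792, ‖b₂‖=0.949792; λ = 2/(‖b₁‖+‖b₂‖) = 1.052862, sign → tz>0 ⇒ λ=+1.052862
r₁ = λ·B[:,0] = (+0.97766,+0.19741,-0.07225); r₂ = λ·B[:,1] = (-0.11775,+0.79897,+0.58974)
r₃ = r₁×r₂ = (+0.17414,-0.56805,+0.80436); SVD([r₁ r₂ r₃]) → R = UVᵀ:
  R  [+0.97766 -0.11775 +0.17414]
  R  [+0.19741 +0.79897 -0.56805]
  R  [-0.07225 +0.58974 +0.80436]
t = (-0.04970, -0.06089, +1.05286) m
tr R = 2.580982; θ = arccos((tr R − 1)/2) = 0.659186 rad = 37.769°
axis k = ((R−Rᵀ)₃₂, (R−Rᵀ)₁₃, (R−Rᵀ)₂₁) / (2 sinθ) = (+0.945172, +0.201142, +0.257277)
rvec = θ·k = (+0.623044, +0.132590, +0.169594)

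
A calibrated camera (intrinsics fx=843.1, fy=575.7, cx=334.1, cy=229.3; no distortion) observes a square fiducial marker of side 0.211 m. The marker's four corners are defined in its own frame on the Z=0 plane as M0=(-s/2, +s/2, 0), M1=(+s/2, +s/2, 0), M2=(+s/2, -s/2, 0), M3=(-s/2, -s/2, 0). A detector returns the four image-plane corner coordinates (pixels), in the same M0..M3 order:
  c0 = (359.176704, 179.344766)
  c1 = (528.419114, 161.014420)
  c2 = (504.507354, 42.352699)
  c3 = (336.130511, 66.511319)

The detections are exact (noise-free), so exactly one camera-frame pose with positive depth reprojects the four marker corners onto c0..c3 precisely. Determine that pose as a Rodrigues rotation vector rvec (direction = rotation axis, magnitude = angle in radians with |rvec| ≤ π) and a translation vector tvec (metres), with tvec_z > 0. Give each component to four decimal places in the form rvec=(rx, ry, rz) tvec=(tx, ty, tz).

Intrinsics K: fx=843.1, fy=575.7, cx=334.1, cy=229.3
Marker side s = 0.211 m; corners in marker frame (Z=0):
  M0 = (-0.1055, +0.1055, 0)
  M1 = (+0.1055, +0.1055, 0)
  M2 = (+0.1055, -0.1055, 0)
  M3 = (-0.1055, -0.1055, 0)
Detected image corners:
  c0 = (359.176704, 179.344766) px
  c1 = (528.419114, 161.014420) px
  c2 = (504.507354, 42.352699) px
  c3 = (336.130511, 66.511319) px
Planar DLT: solve 8×8 A·h = b for H (H[2,2]=1):
  H  [+697.62801 +114.96917 +429.95830]
  H  [-127.29422 +549.19498 +112.62438]
  H  [-0.23705 +0.00867 +1.00000]
B = K⁻¹H; ‖b₁‖=0.959797, ‖b₂‖=0.959797; λ = 2/(‖b₁‖+‖b₂‖) = 1.041887, sign → tz>0 ⇒ λ=+1.041887
r₁ = λ·B[:,0] = (+0.95999,-0.13200,-0.24698); r₂ = λ·B[:,1] = (+0.13850,+0.99032,+0.00903)
r₃ = r₁×r₂ = (+0.24340,-0.04288,+0.96898); SVD([r₁ r₂ r₃]) → R = UVᵀ:
  R  [+0.95999 +0.13850 +0.24340]
  R  [-0.13200 +0.99032 -0.04288]
  R  [-0.24698 +0.00903 +0.96898]
t = (+0.11846, -0.21116, +1.04189) m
tr R = 2.919288; θ = arccos((tr R − 1)/2) = 0.285063 rad = 16.333°
axis k = ((R−Rᵀ)₃₂, (R−Rᵀ)₁₃, (R−Rᵀ)₂₁) / (2 sinθ) = (+0.092294, +0.871880, -0.480944)
rvec = θ·k = (+0.026310, +0.248541, -0.137099)

rvec=(0.0263, 0.2485, -0.1371) tvec=(0.1185, -0.2112, 1.0419)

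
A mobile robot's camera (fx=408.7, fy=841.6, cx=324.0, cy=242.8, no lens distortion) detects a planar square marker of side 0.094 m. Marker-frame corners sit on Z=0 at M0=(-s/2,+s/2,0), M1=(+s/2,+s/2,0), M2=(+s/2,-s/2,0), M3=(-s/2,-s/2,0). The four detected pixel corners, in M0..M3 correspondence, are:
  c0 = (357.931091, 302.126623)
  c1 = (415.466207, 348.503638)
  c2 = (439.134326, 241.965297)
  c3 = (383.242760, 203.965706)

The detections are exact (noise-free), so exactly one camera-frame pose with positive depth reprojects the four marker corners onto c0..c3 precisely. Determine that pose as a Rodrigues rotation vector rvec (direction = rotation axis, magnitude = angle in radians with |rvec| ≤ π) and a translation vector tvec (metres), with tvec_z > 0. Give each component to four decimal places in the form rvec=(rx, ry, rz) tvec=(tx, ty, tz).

Intrinsics K: fx=408.7, fy=841.6, cx=324.0, cy=242.8
Marker side s = 0.094 m; corners in marker frame (Z=0):
  M0 = (-0.0470, +0.0470, 0)
  M1 = (+0.0470, +0.0470, 0)
  M2 = (+0.0470, -0.0470, 0)
  M3 = (-0.0470, -0.0470, 0)
Detected image corners:
  c0 = (357.931091, 302.126623) px
  c1 = (415.466207, 348.503638) px
  c2 = (439.134326, 241.965297) px
  c3 = (383.242760, 203.965706) px
Planar DLT: solve 8×8 A·h = b for H (H[2,2]=1):
  H  [+351.23889 -492.53957 +398.43653]
  H  [+274.52844 +928.25346 +272.11721]
  H  [-0.63131 -0.58091 +1.00000]
B = K⁻¹H; ‖b₁‖=1.583103, ‖b₂‖=1.583103; λ = 2/(‖b₁‖+‖b₂‖) = 0.631671, sign → tz>0 ⇒ λ=+0.631671
r₁ = λ·B[:,0] = (+0.85900,+0.32110,-0.39878); r₂ = λ·B[:,1] = (-0.47035,+0.80257,-0.36694)
r₃ = r₁×r₂ = (+0.20222,+0.50277,+0.84043); SVD([r₁ r₂ r₃]) → R = UVᵀ:
  R  [+0.85900 -0.47035 +0.20222]
  R  [+0.32110 +0.80257 +0.50277]
  R  [-0.39878 -0.36694 +0.84043]
t = (+0.11505, +0.02200, +0.63167) m
tr R = 2.502001; θ = arccos((tr R − 1)/2) = 0.721220 rad = 41.323°
axis k = ((R−Rᵀ)₃₂, (R−Rᵀ)₁₃, (R−Rᵀ)₂₁) / (2 sinθ) = (-0.658571, +0.455096, +0.599309)
rvec = θ·k = (-0.474975, +0.328225, +0.432234)

rvec=(-0.4750, 0.3282, 0.4322) tvec=(0.1150, 0.0220, 0.6317)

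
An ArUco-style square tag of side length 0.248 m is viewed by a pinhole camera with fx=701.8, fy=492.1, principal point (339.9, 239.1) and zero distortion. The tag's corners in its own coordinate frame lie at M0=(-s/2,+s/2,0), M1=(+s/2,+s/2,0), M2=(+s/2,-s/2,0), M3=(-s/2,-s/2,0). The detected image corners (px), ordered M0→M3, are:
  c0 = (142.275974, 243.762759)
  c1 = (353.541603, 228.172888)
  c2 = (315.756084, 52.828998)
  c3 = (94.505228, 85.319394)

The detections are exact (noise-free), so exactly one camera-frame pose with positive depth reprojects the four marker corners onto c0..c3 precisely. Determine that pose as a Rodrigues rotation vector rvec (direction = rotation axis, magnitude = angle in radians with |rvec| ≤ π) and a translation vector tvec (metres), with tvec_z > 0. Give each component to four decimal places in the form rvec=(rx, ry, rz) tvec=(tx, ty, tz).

Intrinsics K: fx=701.8, fy=492.1, cx=339.9, cy=239.1
Marker side s = 0.248 m; corners in marker frame (Z=0):
  M0 = (-0.1240, +0.1240, 0)
  M1 = (+0.1240, +0.1240, 0)
  M2 = (+0.1240, -0.1240, 0)
  M3 = (-0.1240, -0.1240, 0)
Detected image corners:
  c0 = (142.275974, 243.762759) px
  c1 = (353.541603, 228.172888) px
  c2 = (315.756084, 52.828998) px
  c3 = (94.505228, 85.319394) px
Planar DLT: solve 8×8 A·h = b for H (H[2,2]=1):
  H  [+787.33589 +232.21301 +222.23456]
  H  [-152.41550 +710.97865 +155.75962]
  H  [-0.37094 +0.25956 +1.00000]
B = K⁻¹H; ‖b₁‖=1.359545, ‖b₂‖=1.359545; λ = 2/(‖b₁‖+‖b₂‖) = 0.735540, sign → tz>0 ⇒ λ=+0.735540
r₁ = λ·B[:,0] = (+0.95733,-0.09525,-0.27284); r₂ = λ·B[:,1] = (+0.15091,+0.96994,+0.19091)
r₃ = r₁×r₂ = (+0.24645,-0.22394,+0.94293); SVD([r₁ r₂ r₃]) → R = UVᵀ:
  R  [+0.95733 +0.15091 +0.24645]
  R  [-0.09525 +0.96994 -0.22394]
  R  [-0.27284 +0.19091 +0.94293]
t = (-0.12332, -0.12457, +0.73554) m
tr R = 2.870195; θ = arccos((tr R − 1)/2) = 0.362262 rad = 20.756°
axis k = ((R−Rᵀ)₃₂, (R−Rᵀ)₁₃, (R−Rᵀ)₂₁) / (2 sinθ) = (+0.585311, +0.732661, -0.347301)
rvec = θ·k = (+0.212036, +0.265415, -0.125814)

rvec=(0.2120, 0.2654, -0.1258) tvec=(-0.1233, -0.1246, 0.7355)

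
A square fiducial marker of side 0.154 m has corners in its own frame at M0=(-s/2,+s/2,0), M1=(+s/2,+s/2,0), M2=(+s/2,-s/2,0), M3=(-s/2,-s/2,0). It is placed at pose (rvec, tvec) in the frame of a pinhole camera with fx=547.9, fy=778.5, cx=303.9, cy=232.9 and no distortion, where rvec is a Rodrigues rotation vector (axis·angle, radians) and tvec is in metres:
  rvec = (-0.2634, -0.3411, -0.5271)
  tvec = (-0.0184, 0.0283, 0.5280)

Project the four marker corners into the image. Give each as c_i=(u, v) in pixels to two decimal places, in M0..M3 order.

Intrinsics K: fx=547.9, fy=778.5, cx=303.9, cy=232.9
Marker side s = 0.154 m; corners in marker frame (Z=0):
  M0 = (-0.0770, +0.0770, 0)
  M1 = (+0.0770, +0.0770, 0)
  M2 = (+0.0770, -0.0770, 0)
  M3 = (-0.0770, -0.0770, 0)
rvec = (-0.2634, -0.3411, -0.5271), |rvec| = θ = 0.68085 rad = 39.010°
Rodrigues: sinθ=0.62946, 1−cosθ=0.22297; R = I + sinθ·[k]× + (1−cosθ)·[k]×²:
    [+0.81041 +0.53052 -0.24857]
    [-0.44410 +0.83300 +0.32999]
    [+0.38213 -0.15704 +0.91067]
t = (-0.0184, 0.0283, 0.5280) m
M0: Pc = R·M0+t = (-0.03995, +0.12664, +0.48648); u = 547.9·(-0.03995)/0.48648 + 303.9 = 258.9055, v = 778.5·(+0.12664)/0.48648 + 232.9 = 435.5504
M1: Pc = R·M1+t = (+0.08485, +0.05825, +0.54533); u = 547.9·(+0.08485)/0.54533 + 303.9 = 389.1511, v = 778.5·(+0.05825)/0.54533 + 232.9 = 316.0494
M2: Pc = R·M2+t = (+0.00315, -0.07004, +0.56952); u = 547.9·(+0.00315)/0.56952 + 303.9 = 306.9313, v = 778.5·(-0.07004)/0.56952 + 232.9 = 137.1641
M3: Pc = R·M3+t = (-0.12165, -0.00165, +0.51067); u = 547.9·(-0.12165)/0.51067 + 303.9 = 173.3791, v = 778.5·(-0.00165)/0.51067 + 232.9 = 230.3916

c0=(258.91, 435.55) c1=(389.15, 316.05) c2=(306.93, 137.16) c3=(173.38, 230.39)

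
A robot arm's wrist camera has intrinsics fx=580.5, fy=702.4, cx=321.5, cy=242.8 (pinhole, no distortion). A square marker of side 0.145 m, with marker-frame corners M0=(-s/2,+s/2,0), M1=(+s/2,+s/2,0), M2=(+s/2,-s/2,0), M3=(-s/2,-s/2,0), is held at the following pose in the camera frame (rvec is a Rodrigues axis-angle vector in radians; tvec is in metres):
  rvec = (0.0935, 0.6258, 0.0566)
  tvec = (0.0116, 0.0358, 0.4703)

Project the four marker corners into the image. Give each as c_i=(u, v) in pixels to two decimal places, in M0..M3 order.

c0=(266.98, 380.56) c1=(412.74, 426.21) c2=(420.95, 192.03) c3=(269.44, 184.14)

Intrinsics K: fx=580.5, fy=702.4, cx=321.5, cy=242.8
Marker side s = 0.145 m; corners in marker frame (Z=0):
  M0 = (-0.0725, +0.0725, 0)
  M1 = (+0.0725, +0.0725, 0)
  M2 = (+0.0725, -0.0725, 0)
  M3 = (-0.0725, -0.0725, 0)
rvec = (0.0935, 0.6258, 0.0566), |rvec| = θ = 0.63527 rad = 36.398°
Rodrigues: sinθ=0.59340, 1−cosθ=0.19509; R = I + sinθ·[k]× + (1−cosθ)·[k]×²:
    [+0.80914 -0.02458 +0.58711]
    [+0.08115 +0.99423 -0.07021]
    [-0.58199 +0.10446 +0.80646]
t = (0.0116, 0.0358, 0.4703) m
M0: Pc = R·M0+t = (-0.04884, +0.10200, +0.52007); u = 580.5·(-0.04884)/0.52007 + 321.5 = 266.9795, v = 702.4·(+0.10200)/0.52007 + 242.8 = 380.5574
M1: Pc = R·M1+t = (+0.06848, +0.11377, +0.43568); u = 580.5·(+0.06848)/0.43568 + 321.5 = 412.7430, v = 702.4·(+0.11377)/0.43568 + 242.8 = 426.2116
M2: Pc = R·M2+t = (+0.07204, -0.03040, +0.42053); u = 580.5·(+0.07204)/0.42053 + 321.5 = 420.9500, v = 702.4·(-0.03040)/0.42053 + 242.8 = 192.0279
M3: Pc = R·M3+t = (-0.04528, -0.04217, +0.50492); u = 580.5·(-0.04528)/0.50492 + 321.5 = 269.4422, v = 702.4·(-0.04217)/0.50492 + 242.8 = 184.1439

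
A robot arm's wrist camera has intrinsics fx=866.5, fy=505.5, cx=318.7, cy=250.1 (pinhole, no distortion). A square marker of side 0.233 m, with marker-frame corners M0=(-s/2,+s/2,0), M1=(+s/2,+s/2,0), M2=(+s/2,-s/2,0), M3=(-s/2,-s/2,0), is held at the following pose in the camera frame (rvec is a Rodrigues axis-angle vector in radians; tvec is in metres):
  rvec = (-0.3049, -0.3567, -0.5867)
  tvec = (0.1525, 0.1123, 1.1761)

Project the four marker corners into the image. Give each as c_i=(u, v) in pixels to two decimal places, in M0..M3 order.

Intrinsics K: fx=866.5, fy=505.5, cx=318.7, cy=250.1
Marker side s = 0.233 m; corners in marker frame (Z=0):
  M0 = (-0.1165, +0.1165, 0)
  M1 = (+0.1165, +0.1165, 0)
  M2 = (+0.1165, -0.1165, 0)
  M3 = (-0.1165, -0.1165, 0)
rvec = (-0.3049, -0.3567, -0.5867), |rvec| = θ = 0.75128 rad = 43.045°
Rodrigues: sinθ=0.68257, 1−cosθ=0.26918; R = I + sinθ·[k]× + (1−cosθ)·[k]×²:
    [+0.77515 +0.58492 -0.23877]
    [-0.48118 +0.79150 +0.37682]
    [+0.40939 -0.17721 +0.89498]
t = (0.1525, 0.1123, 1.1761) m
M0: Pc = R·M0+t = (+0.13034, +0.26057, +1.10776); u = 866.5·(+0.13034)/1.10776 + 318.7 = 420.6508, v = 505.5·(+0.26057)/1.10776 + 250.1 = 369.0034
M1: Pc = R·M1+t = (+0.31095, +0.14845, +1.20315); u = 866.5·(+0.31095)/1.20315 + 318.7 = 542.6427, v = 505.5·(+0.14845)/1.20315 + 250.1 = 312.4719
M2: Pc = R·M2+t = (+0.17466, -0.03597, +1.24444); u = 866.5·(+0.17466)/1.24444 + 318.7 = 440.3174, v = 505.5·(-0.03597)/1.24444 + 250.1 = 235.4900
M3: Pc = R·M3+t = (-0.00595, +0.07615, +1.14905); u = 866.5·(-0.00595)/1.14905 + 318.7 = 314.2145, v = 505.5·(+0.07615)/1.14905 + 250.1 = 283.5994

c0=(420.65, 369.00) c1=(542.64, 312.47) c2=(440.32, 235.49) c3=(314.21, 283.60)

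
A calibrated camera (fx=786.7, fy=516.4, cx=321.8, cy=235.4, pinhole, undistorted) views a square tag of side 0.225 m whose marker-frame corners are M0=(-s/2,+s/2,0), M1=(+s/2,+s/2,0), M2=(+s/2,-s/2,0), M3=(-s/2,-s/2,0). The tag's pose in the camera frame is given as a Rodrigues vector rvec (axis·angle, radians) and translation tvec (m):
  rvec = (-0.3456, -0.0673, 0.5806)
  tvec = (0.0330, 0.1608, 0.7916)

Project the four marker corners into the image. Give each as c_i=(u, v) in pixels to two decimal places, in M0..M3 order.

Intrinsics K: fx=786.7, fy=516.4, cx=321.8, cy=235.4
Marker side s = 0.225 m; corners in marker frame (Z=0):
  M0 = (-0.1125, +0.1125, 0)
  M1 = (+0.1125, +0.1125, 0)
  M2 = (+0.1125, -0.1125, 0)
  M3 = (-0.1125, -0.1125, 0)
rvec = (-0.3456, -0.0673, 0.5806), |rvec| = θ = 0.67902 rad = 38.905°
Rodrigues: sinθ=0.62803, 1−cosθ=0.22181; R = I + sinθ·[k]× + (1−cosθ)·[k]×²:
    [+0.83565 -0.52581 -0.15878]
    [+0.54819 +0.78037 +0.30085]
    [-0.03429 -0.33845 +0.94036]
t = (0.0330, 0.1608, 0.7916) m
M0: Pc = R·M0+t = (-0.12016, +0.18692, +0.75738); u = 786.7·(-0.12016)/0.75738 + 321.8 = 196.9839, v = 516.4·(+0.18692)/0.75738 + 235.4 = 362.8463
M1: Pc = R·M1+t = (+0.06786, +0.31026, +0.74967); u = 786.7·(+0.06786)/0.74967 + 321.8 = 393.0088, v = 516.4·(+0.31026)/0.74967 + 235.4 = 449.1211
M2: Pc = R·M2+t = (+0.18616, +0.13468, +0.82582); u = 786.7·(+0.18616)/0.82582 + 321.8 = 499.1461, v = 516.4·(+0.13468)/0.82582 + 235.4 = 319.6180
M3: Pc = R·M3+t = (-0.00186, +0.01134, +0.83353); u = 786.7·(-0.00186)/0.83353 + 321.8 = 320.0476, v = 516.4·(+0.01134)/0.83353 + 235.4 = 242.4236

c0=(196.98, 362.85) c1=(393.01, 449.12) c2=(499.15, 319.62) c3=(320.05, 242.42)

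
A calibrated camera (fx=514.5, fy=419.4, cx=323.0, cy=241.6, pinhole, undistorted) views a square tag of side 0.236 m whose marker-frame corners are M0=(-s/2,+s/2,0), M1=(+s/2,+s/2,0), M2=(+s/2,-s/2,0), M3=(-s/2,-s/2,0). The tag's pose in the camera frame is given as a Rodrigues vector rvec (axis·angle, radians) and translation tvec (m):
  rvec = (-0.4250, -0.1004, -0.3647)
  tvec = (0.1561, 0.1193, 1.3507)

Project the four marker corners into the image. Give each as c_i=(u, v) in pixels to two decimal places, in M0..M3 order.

c0=(358.84, 325.66) c1=(442.98, 298.87) c2=(403.90, 235.98) c3=(324.17, 259.16)

Intrinsics K: fx=514.5, fy=419.4, cx=323.0, cy=241.6
Marker side s = 0.236 m; corners in marker frame (Z=0):
  M0 = (-0.1180, +0.1180, 0)
  M1 = (+0.1180, +0.1180, 0)
  M2 = (+0.1180, -0.1180, 0)
  M3 = (-0.1180, -0.1180, 0)
rvec = (-0.4250, -0.1004, -0.3647), |rvec| = θ = 0.56896 rad = 32.599°
Rodrigues: sinθ=0.53875, 1−cosθ=0.15754; R = I + sinθ·[k]× + (1−cosθ)·[k]×²:
    [+0.93037 +0.36611 -0.01964]
    [-0.32457 +0.84737 +0.42026]
    [+0.17050 -0.38462 +0.90719]
t = (0.1561, 0.1193, 1.3507) m
M0: Pc = R·M0+t = (+0.08952, +0.25759, +1.28520); u = 514.5·(+0.08952)/1.28520 + 323.0 = 358.8363, v = 419.4·(+0.25759)/1.28520 + 241.6 = 325.6595
M1: Pc = R·M1+t = (+0.30908, +0.18099, +1.32543); u = 514.5·(+0.30908)/1.32543 + 323.0 = 442.9785, v = 419.4·(+0.18099)/1.32543 + 241.6 = 298.8696
M2: Pc = R·M2+t = (+0.22268, -0.01899, +1.41620); u = 514.5·(+0.22268)/1.41620 + 323.0 = 403.8995, v = 419.4·(-0.01899)/1.41620 + 241.6 = 235.9764
M3: Pc = R·M3+t = (+0.00312, +0.05761, +1.37597); u = 514.5·(+0.00312)/1.37597 + 323.0 = 324.1653, v = 419.4·(+0.05761)/1.37597 + 241.6 = 259.1598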